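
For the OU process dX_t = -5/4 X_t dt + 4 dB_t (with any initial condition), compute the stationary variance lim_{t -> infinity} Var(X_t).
lim Var(X_t) = 32/5

The OU SDE dX = -theta X dt + sigma dB admits the integrating factor exp(theta t): d(exp(theta t) X_t) = sigma exp(theta t) dB_t. Integrating from 0 to t gives X_t = x_0 * exp(-theta t) + sigma * int_0^t exp(-theta (t-s)) dB_s for any initial x_0. The Itô integral has variance (by the Itô isometry) sigma^2 * int_0^t exp(-2 theta (t - s)) ds = sigma^2 * (1 - exp(-2 theta t)) / (2 theta), independent of x_0.
With theta = 5/4, sigma = 4:
  Var(X_t) = (4)^2 * (1 - exp(-2*5/4 t)) / (2 * 5/4) = 32/5 - 32*exp(-5*t/2)/5.
As t -> infinity, exp(-2*5/4 t) -> 0, so the stationary variance is sigma^2 / (2 theta) = 32/5.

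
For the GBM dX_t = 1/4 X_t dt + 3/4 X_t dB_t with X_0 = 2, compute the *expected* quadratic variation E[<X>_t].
E[<X>_t] = 36*exp(17*t/16)/17 - 36/17

<X>_t = int_0^t ((3/4) * X_s)^2 ds. Taking expectation inside the integral: E[<X>_t] = (3/4)^2 * int_0^t E[X_s^2] ds. For GBM, E[X_s^2] = x_0^2 * exp((2 mu + sigma^2) s). Integrating:
  E[<X>_t] = (3/4)^2 * 2^2 * (exp((2*(1/4) + (3/4)^2) t) - 1) / (2*(1/4) + (3/4)^2)
           = (3/4)^2 * 2^2 * (exp((17/16) t) - 1) / (17/16) = 36*exp(17*t/16)/17 - 36/17.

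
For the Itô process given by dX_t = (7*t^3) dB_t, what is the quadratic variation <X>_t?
<X>_t = 7*t^7

For an Itô process dX_t = a(t) dt + b(t) dB_t, the quadratic variation is <X>_t = int_0^t b(s)^2 ds (the drift term does not contribute). Here b(s) = 7*s^3, so
  b(s)^2 = 49*s^6.
Integrating from 0 to t:
  <X>_t = int_0^t (49*s^6) ds = 7*t^7.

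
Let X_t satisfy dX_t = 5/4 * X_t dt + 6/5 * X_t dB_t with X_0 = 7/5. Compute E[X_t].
E[X_t] = 7*exp(5*t/4)/5

For GBM dX = mu X dt + sigma X dB with X_0 = x_0, apply Itô to Y = log X: dY = (mu - sigma^2/2) dt + sigma dB, so Y_t = log(x_0) + (mu - sigma^2/2) t + sigma B_t and hence X_t = x_0 * exp((mu - sigma^2/2) t + sigma B_t).
With mu = 5/4, sigma = 6/5, x_0 = 7/5, this gives:
  X_t = 7/5 * exp((53/100) * t + (6/5) * B_t).
Since sigma*B_t ~ Normal(0, sigma^2 t), E[exp(sigma*B_t)] = exp(sigma^2 t / 2); so E[X_t] = x_0 * exp((mu - sigma^2/2) t) * exp(sigma^2 t / 2) = x_0 * exp(mu t) = 7*exp(5*t/4)/5.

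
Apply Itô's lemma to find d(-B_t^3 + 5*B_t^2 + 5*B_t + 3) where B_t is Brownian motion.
d(-B_t^3 + 5*B_t^2 + 5*B_t + 3) = (5 - 3*B_t) dt + (-3*B_t^2 + 10*B_t + 5) dB_t

Itô's formula for f(B_t) gives d f(B_t) = f'(B_t) dB_t + (1/2) f''(B_t) dt. Compute derivatives of f(x) = -x^3 + 5*x^2 + 5*x + 3:
  f'(x)  = -3*x^2 + 10*x + 5
  f''(x) = 10 - 6*x
Substitute x = B_t and multiply the f'' term by 1/2:
  drift     = (1/2) * (10 - 6*x) evaluated at B_t = 5 - 3*B_t
  diffusion = (-3*x^2 + 10*x + 5) evaluated at B_t = -3*B_t^2 + 10*B_t + 5
Therefore d(-B_t^3 + 5*B_t^2 + 5*B_t + 3) = (5 - 3*B_t) dt + (-3*B_t^2 + 10*B_t + 5) dB_t.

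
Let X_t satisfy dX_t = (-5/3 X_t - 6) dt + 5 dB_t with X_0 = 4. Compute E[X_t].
E[X_t] = -18/5 + 38*exp(-5*t/3)/5

Taking expectations and using E[dB_t] = 0, the mean m(t) = E[X_t] satisfies the ODE m'(t) = a m(t) + b with m(0) = x_0. With a = -5/3, b = -6, x_0 = 4, the solution is
  m(t) = x_0 * exp(a t) + (b/a) * (exp(a t) - 1)
       = 4 * exp((-5/3) t) + ((-6)/(-5/3)) * (exp((-5/3) t) - 1)
       = -18/5 + 38*exp(-5*t/3)/5.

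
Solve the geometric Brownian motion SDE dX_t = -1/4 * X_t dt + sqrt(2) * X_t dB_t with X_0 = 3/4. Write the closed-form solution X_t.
X_t = 3/4 * exp((-5/4) * t + (sqrt(2)) * B_t)

For GBM dX = mu X dt + sigma X dB with X_0 = x_0, apply Itô to Y = log X: dY = (mu - sigma^2/2) dt + sigma dB, so Y_t = log(x_0) + (mu - sigma^2/2) t + sigma B_t and hence X_t = x_0 * exp((mu - sigma^2/2) t + sigma B_t).
With mu = -1/4, sigma = sqrt(2), x_0 = 3/4, this gives:
  X_t = 3/4 * exp((-5/4) * t + (sqrt(2)) * B_t).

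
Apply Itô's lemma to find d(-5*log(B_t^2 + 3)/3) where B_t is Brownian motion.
d(-5*log(B_t^2 + 3)/3) = (5*(B_t^2 - 3)/(3*(B_t^2 + 3)^2)) dt + (-10*B_t/(3*B_t^2 + 9)) dB_t

Itô's formula for f(B_t) gives d f(B_t) = f'(B_t) dB_t + (1/2) f''(B_t) dt. Compute derivatives of f(x) = -5*log(x^2 + 3)/3:
  f'(x)  = -10*x/(3*x^2 + 9)
  f''(x) = 10*(x^2 - 3)/(3*(x^2 + 3)^2)
Substitute x = B_t and multiply the f'' term by 1/2:
  drift     = (1/2) * (10*(x^2 - 3)/(3*(x^2 + 3)^2)) evaluated at B_t = 5*(B_t^2 - 3)/(3*(B_t^2 + 3)^2)
  diffusion = (-10*x/(3*x^2 + 9)) evaluated at B_t = -10*B_t/(3*B_t^2 + 9)
Therefore d(-5*log(B_t^2 + 3)/3) = (5*(B_t^2 - 3)/(3*(B_t^2 + 3)^2)) dt + (-10*B_t/(3*B_t^2 + 9)) dB_t.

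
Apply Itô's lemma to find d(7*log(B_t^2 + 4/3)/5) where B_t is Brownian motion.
d(7*log(B_t^2 + 4/3)/5) = (21*(4 - 3*B_t^2)/(5*(3*B_t^2 + 4)^2)) dt + (42*B_t/(5*(3*B_t^2 + 4))) dB_t

Itô's formula for f(B_t) gives d f(B_t) = f'(B_t) dB_t + (1/2) f''(B_t) dt. Compute derivatives of f(x) = 7*log(x^2 + 4/3)/5:
  f'(x)  = 42*x/(5*(3*x^2 + 4))
  f''(x) = 42*(4 - 3*x^2)/(5*(3*x^2 + 4)^2)
Substitute x = B_t and multiply the f'' term by 1/2:
  drift     = (1/2) * (42*(4 - 3*x^2)/(5*(3*x^2 + 4)^2)) evaluated at B_t = 21*(4 - 3*B_t^2)/(5*(3*B_t^2 + 4)^2)
  diffusion = (42*x/(5*(3*x^2 + 4))) evaluated at B_t = 42*B_t/(5*(3*B_t^2 + 4))
Therefore d(7*log(B_t^2 + 4/3)/5) = (21*(4 - 3*B_t^2)/(5*(3*B_t^2 + 4)^2)) dt + (42*B_t/(5*(3*B_t^2 + 4))) dB_t.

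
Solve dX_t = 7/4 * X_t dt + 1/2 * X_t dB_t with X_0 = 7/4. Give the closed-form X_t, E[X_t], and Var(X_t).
X_t = 7/4 * exp((13/8) t + (1/2) B_t); E[X_t] = 7*exp(7*t/4)/4; Var(X_t) = 49*(exp(t/4) - 1)*exp(7*t/2)/16

For GBM dX = mu X dt + sigma X dB with X_0 = x_0, apply Itô to Y = log X: dY = (mu - sigma^2/2) dt + sigma dB, so Y_t = log(x_0) + (mu - sigma^2/2) t + sigma B_t and hence X_t = x_0 * exp((mu - sigma^2/2) t + sigma B_t).
With mu = 7/4, sigma = 1/2, x_0 = 7/4, this gives:
  X_t = 7/4 * exp((13/8) * t + (1/2) * B_t).
Since sigma*B_t ~ Normal(0, sigma^2 t), E[exp(sigma*B_t)] = exp(sigma^2 t / 2); so E[X_t] = x_0 * exp((mu - sigma^2/2) t) * exp(sigma^2 t / 2) = x_0 * exp(mu t) = 7*exp(7*t/4)/4.
Var(X_t) = E[X_t^2] - (E[X_t])^2 = x_0^2 * exp(2 mu t) * (exp(sigma^2 t) - 1) = 49*(exp(t/4) - 1)*exp(7*t/2)/16.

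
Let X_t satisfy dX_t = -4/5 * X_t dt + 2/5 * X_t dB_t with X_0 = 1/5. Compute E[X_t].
E[X_t] = exp(-4*t/5)/5

For GBM dX = mu X dt + sigma X dB with X_0 = x_0, apply Itô to Y = log X: dY = (mu - sigma^2/2) dt + sigma dB, so Y_t = log(x_0) + (mu - sigma^2/2) t + sigma B_t and hence X_t = x_0 * exp((mu - sigma^2/2) t + sigma B_t).
With mu = -4/5, sigma = 2/5, x_0 = 1/5, this gives:
  X_t = 1/5 * exp((-22/25) * t + (2/5) * B_t).
Since sigma*B_t ~ Normal(0, sigma^2 t), E[exp(sigma*B_t)] = exp(sigma^2 t / 2); so E[X_t] = x_0 * exp((mu - sigma^2/2) t) * exp(sigma^2 t / 2) = x_0 * exp(mu t) = exp(-4*t/5)/5.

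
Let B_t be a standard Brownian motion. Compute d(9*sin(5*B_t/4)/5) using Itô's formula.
d(9*sin(5*B_t/4)/5) = (-45*sin(5*B_t/4)/32) dt + (9*cos(5*B_t/4)/4) dB_t

Itô's formula for f(B_t) gives d f(B_t) = f'(B_t) dB_t + (1/2) f''(B_t) dt. Compute derivatives of f(x) = 9*sin(5*x/4)/5:
  f'(x)  = 9*cos(5*x/4)/4
  f''(x) = -45*sin(5*x/4)/16
Substitute x = B_t and multiply the f'' term by 1/2:
  drift     = (1/2) * (-45*sin(5*x/4)/16) evaluated at B_t = -45*sin(5*B_t/4)/32
  diffusion = (9*cos(5*x/4)/4) evaluated at B_t = 9*cos(5*B_t/4)/4
Therefore d(9*sin(5*B_t/4)/5) = (-45*sin(5*B_t/4)/32) dt + (9*cos(5*B_t/4)/4) dB_t.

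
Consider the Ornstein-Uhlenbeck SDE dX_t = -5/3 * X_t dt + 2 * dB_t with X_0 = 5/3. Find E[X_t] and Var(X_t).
E[X_t] = 5*exp(-5*t/3)/3; Var(X_t) = 6/5 - 6*exp(-10*t/3)/5

The OU SDE dX = -theta X dt + sigma dB admits the integrating factor exp(theta t): d(exp(theta t) X_t) = sigma exp(theta t) dB_t. Integrating from 0 to t:
  X_t = x_0 * exp(-theta t) + sigma * int_0^t exp(-theta (t-s)) dB_s.
The Itô integral has mean 0 and (by the Itô isometry) variance sigma^2 * int_0^t exp(-2 theta (t - s)) ds = sigma^2 * (1 - exp(-2 theta t)) / (2 theta).
With theta = 5/3, sigma = 2, x_0 = 5/3:
  E[X_t] = 5/3 * exp(-5/3 t) = 5*exp(-5*t/3)/3
  Var(X_t) = (2)^2 * (1 - exp(-2*5/3 t)) / (2 * 5/3) = 6/5 - 6*exp(-10*t/3)/5.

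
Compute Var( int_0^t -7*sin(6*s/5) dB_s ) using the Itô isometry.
Var = 49*t/2 - 245*sin(12*t/5)/24

The Itô integral of a deterministic integrand f(s) has mean 0 because each increment f(s) * (B_{s+ds} - B_s) has mean 0. By the Itô isometry:
  Var( int_0^t f(s) dB_s ) = E[ (int_0^t f(s) dB_s)^2 ] = int_0^t f(s)^2 ds.
Here f(s) = -7*sin(6*s/5), so f(s)^2 = 49*sin(6*s/5)^2. Integrate:
  int_0^t (49*sin(6*s/5)^2) ds = 49*t/2 - 245*sin(12*t/5)/24.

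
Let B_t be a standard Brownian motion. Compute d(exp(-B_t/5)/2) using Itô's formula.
d(exp(-B_t/5)/2) = (exp(-B_t/5)/100) dt + (-exp(-B_t/5)/10) dB_t

Itô's formula for f(B_t) gives d f(B_t) = f'(B_t) dB_t + (1/2) f''(B_t) dt. Compute derivatives of f(x) = exp(-x/5)/2:
  f'(x)  = -exp(-x/5)/10
  f''(x) = exp(-x/5)/50
Substitute x = B_t and multiply the f'' term by 1/2:
  drift     = (1/2) * (exp(-x/5)/50) evaluated at B_t = exp(-B_t/5)/100
  diffusion = (-exp(-x/5)/10) evaluated at B_t = -exp(-B_t/5)/10
Therefore d(exp(-B_t/5)/2) = (exp(-B_t/5)/100) dt + (-exp(-B_t/5)/10) dB_t.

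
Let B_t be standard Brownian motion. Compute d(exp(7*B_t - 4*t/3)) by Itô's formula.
d(exp(7*B_t - 4*t/3)) = (139*exp(7*B_t - 4*t/3)/6) dt + (7*exp(7*B_t - 4*t/3)) dB_t

Itô's formula for f(t, x): d f(t, B_t) = (f_t + (1/2) f_xx) dt + f_x dB_t. Compute partials of f(t, x) = exp(-4*t/3 + 7*x):
  f_t(t,x)  = -4*exp(-4*t/3 + 7*x)/3
  f_x(t,x)  = 7*exp(-4*t/3 + 7*x)
  f_xx(t,x) = 49*exp(-4*t/3 + 7*x)
Assemble drift = f_t + (1/2) f_xx = 139*exp(-4*t/3 + 7*x)/6 and diffusion = f_x = 7*exp(-4*t/3 + 7*x). Substituting x = B_t:
  d(exp(7*B_t - 4*t/3)) = (139*exp(7*B_t - 4*t/3)/6) dt + (7*exp(7*B_t - 4*t/3)) dB_t.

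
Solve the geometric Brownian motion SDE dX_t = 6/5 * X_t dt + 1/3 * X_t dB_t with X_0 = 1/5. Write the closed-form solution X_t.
X_t = 1/5 * exp((103/90) * t + (1/3) * B_t)

For GBM dX = mu X dt + sigma X dB with X_0 = x_0, apply Itô to Y = log X: dY = (mu - sigma^2/2) dt + sigma dB, so Y_t = log(x_0) + (mu - sigma^2/2) t + sigma B_t and hence X_t = x_0 * exp((mu - sigma^2/2) t + sigma B_t).
With mu = 6/5, sigma = 1/3, x_0 = 1/5, this gives:
  X_t = 1/5 * exp((103/90) * t + (1/3) * B_t).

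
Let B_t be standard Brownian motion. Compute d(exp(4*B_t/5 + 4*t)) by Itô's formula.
d(exp(4*B_t/5 + 4*t)) = (108*exp(4*B_t/5 + 4*t)/25) dt + (4*exp(4*B_t/5 + 4*t)/5) dB_t

Itô's formula for f(t, x): d f(t, B_t) = (f_t + (1/2) f_xx) dt + f_x dB_t. Compute partials of f(t, x) = exp(4*t + 4*x/5):
  f_t(t,x)  = 4*exp(4*t + 4*x/5)
  f_x(t,x)  = 4*exp(4*t + 4*x/5)/5
  f_xx(t,x) = 16*exp(4*t + 4*x/5)/25
Assemble drift = f_t + (1/2) f_xx = 108*exp(4*t + 4*x/5)/25 and diffusion = f_x = 4*exp(4*t + 4*x/5)/5. Substituting x = B_t:
  d(exp(4*B_t/5 + 4*t)) = (108*exp(4*B_t/5 + 4*t)/25) dt + (4*exp(4*B_t/5 + 4*t)/5) dB_t.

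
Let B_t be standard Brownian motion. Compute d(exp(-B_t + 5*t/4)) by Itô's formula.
d(exp(-B_t + 5*t/4)) = (7*exp(-B_t + 5*t/4)/4) dt + (-exp(-B_t + 5*t/4)) dB_t

Itô's formula for f(t, x): d f(t, B_t) = (f_t + (1/2) f_xx) dt + f_x dB_t. Compute partials of f(t, x) = exp(5*t/4 - x):
  f_t(t,x)  = 5*exp(5*t/4 - x)/4
  f_x(t,x)  = -exp(5*t/4 - x)
  f_xx(t,x) = exp(5*t/4 - x)
Assemble drift = f_t + (1/2) f_xx = 7*exp(5*t/4 - x)/4 and diffusion = f_x = -exp(5*t/4 - x). Substituting x = B_t:
  d(exp(-B_t + 5*t/4)) = (7*exp(-B_t + 5*t/4)/4) dt + (-exp(-B_t + 5*t/4)) dB_t.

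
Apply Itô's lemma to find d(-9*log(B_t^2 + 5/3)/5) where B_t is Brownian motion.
d(-9*log(B_t^2 + 5/3)/5) = (27*(3*B_t^2 - 5)/(5*(3*B_t^2 + 5)^2)) dt + (-54*B_t/(15*B_t^2 + 25)) dB_t

Itô's formula for f(B_t) gives d f(B_t) = f'(B_t) dB_t + (1/2) f''(B_t) dt. Compute derivatives of f(x) = -9*log(x^2 + 5/3)/5:
  f'(x)  = -54*x/(15*x^2 + 25)
  f''(x) = 54*(3*x^2 - 5)/(5*(3*x^2 + 5)^2)
Substitute x = B_t and multiply the f'' term by 1/2:
  drift     = (1/2) * (54*(3*x^2 - 5)/(5*(3*x^2 + 5)^2)) evaluated at B_t = 27*(3*B_t^2 - 5)/(5*(3*B_t^2 + 5)^2)
  diffusion = (-54*x/(15*x^2 + 25)) evaluated at B_t = -54*B_t/(15*B_t^2 + 25)
Therefore d(-9*log(B_t^2 + 5/3)/5) = (27*(3*B_t^2 - 5)/(5*(3*B_t^2 + 5)^2)) dt + (-54*B_t/(15*B_t^2 + 25)) dB_t.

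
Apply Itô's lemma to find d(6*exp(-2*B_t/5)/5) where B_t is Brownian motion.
d(6*exp(-2*B_t/5)/5) = (12*exp(-2*B_t/5)/125) dt + (-12*exp(-2*B_t/5)/25) dB_t

Itô's formula for f(B_t) gives d f(B_t) = f'(B_t) dB_t + (1/2) f''(B_t) dt. Compute derivatives of f(x) = 6*exp(-2*x/5)/5:
  f'(x)  = -12*exp(-2*x/5)/25
  f''(x) = 24*exp(-2*x/5)/125
Substitute x = B_t and multiply the f'' term by 1/2:
  drift     = (1/2) * (24*exp(-2*x/5)/125) evaluated at B_t = 12*exp(-2*B_t/5)/125
  diffusion = (-12*exp(-2*x/5)/25) evaluated at B_t = -12*exp(-2*B_t/5)/25
Therefore d(6*exp(-2*B_t/5)/5) = (12*exp(-2*B_t/5)/125) dt + (-12*exp(-2*B_t/5)/25) dB_t.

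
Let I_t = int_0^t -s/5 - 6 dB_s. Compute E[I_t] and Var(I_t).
E[I_t] = 0; Var(I_t) = t*(t^2 + 90*t + 2700)/75

The Itô integral of a deterministic integrand f(s) has mean 0 because each increment f(s) * (B_{s+ds} - B_s) has mean 0. By the Itô isometry:
  Var( int_0^t f(s) dB_s ) = E[ (int_0^t f(s) dB_s)^2 ] = int_0^t f(s)^2 ds.
Here f(s) = -s/5 - 6, so f(s)^2 = (s + 30)^2/25. Integrate:
  int_0^t ((s + 30)^2/25) ds = t*(t^2 + 90*t + 2700)/75.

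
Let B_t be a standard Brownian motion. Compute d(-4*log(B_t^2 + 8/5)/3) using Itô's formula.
d(-4*log(B_t^2 + 8/5)/3) = (20*(5*B_t^2 - 8)/(3*(5*B_t^2 + 8)^2)) dt + (-40*B_t/(15*B_t^2 + 24)) dB_t

Itô's formula for f(B_t) gives d f(B_t) = f'(B_t) dB_t + (1/2) f''(B_t) dt. Compute derivatives of f(x) = -4*log(x^2 + 8/5)/3:
  f'(x)  = -40*x/(15*x^2 + 24)
  f''(x) = 40*(5*x^2 - 8)/(3*(5*x^2 + 8)^2)
Substitute x = B_t and multiply the f'' term by 1/2:
  drift     = (1/2) * (40*(5*x^2 - 8)/(3*(5*x^2 + 8)^2)) evaluated at B_t = 20*(5*B_t^2 - 8)/(3*(5*B_t^2 + 8)^2)
  diffusion = (-40*x/(15*x^2 + 24)) evaluated at B_t = -40*B_t/(15*B_t^2 + 24)
Therefore d(-4*log(B_t^2 + 8/5)/3) = (20*(5*B_t^2 - 8)/(3*(5*B_t^2 + 8)^2)) dt + (-40*B_t/(15*B_t^2 + 24)) dB_t.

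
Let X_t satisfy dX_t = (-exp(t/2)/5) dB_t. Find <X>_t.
<X>_t = exp(t)/25 - 1/25

For an Itô process dX_t = a(t) dt + b(t) dB_t, the quadratic variation is <X>_t = int_0^t b(s)^2 ds (the drift term does not contribute). Here b(s) = -exp(s/2)/5, so
  b(s)^2 = exp(s)/25.
Integrating from 0 to t:
  <X>_t = int_0^t (exp(s)/25) ds = exp(t)/25 - 1/25.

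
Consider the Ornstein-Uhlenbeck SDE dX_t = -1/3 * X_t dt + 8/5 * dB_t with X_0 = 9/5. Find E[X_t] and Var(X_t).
E[X_t] = 9*exp(-t/3)/5; Var(X_t) = 96/25 - 96*exp(-2*t/3)/25

The OU SDE dX = -theta X dt + sigma dB admits the integrating factor exp(theta t): d(exp(theta t) X_t) = sigma exp(theta t) dB_t. Integrating from 0 to t:
  X_t = x_0 * exp(-theta t) + sigma * int_0^t exp(-theta (t-s)) dB_s.
The Itô integral has mean 0 and (by the Itô isometry) variance sigma^2 * int_0^t exp(-2 theta (t - s)) ds = sigma^2 * (1 - exp(-2 theta t)) / (2 theta).
With theta = 1/3, sigma = 8/5, x_0 = 9/5:
  E[X_t] = 9/5 * exp(-1/3 t) = 9*exp(-t/3)/5
  Var(X_t) = (8/5)^2 * (1 - exp(-2*1/3 t)) / (2 * 1/3) = 96/25 - 96*exp(-2*t/3)/25.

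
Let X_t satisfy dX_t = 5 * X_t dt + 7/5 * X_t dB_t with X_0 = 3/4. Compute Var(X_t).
Var(X_t) = 9*(exp(49*t/25) - 1)*exp(10*t)/16

For GBM dX = mu X dt + sigma X dB with X_0 = x_0, apply Itô to Y = log X: dY = (mu - sigma^2/2) dt + sigma dB, so Y_t = log(x_0) + (mu - sigma^2/2) t + sigma B_t and hence X_t = x_0 * exp((mu - sigma^2/2) t + sigma B_t).
With mu = 5, sigma = 7/5, x_0 = 3/4, this gives:
  X_t = 3/4 * exp((201/50) * t + (7/5) * B_t).
Since sigma*B_t ~ Normal(0, sigma^2 t), E[exp(sigma*B_t)] = exp(sigma^2 t / 2); so E[X_t] = x_0 * exp((mu - sigma^2/2) t) * exp(sigma^2 t / 2) = x_0 * exp(mu t) = 3*exp(5*t)/4.
Var(X_t) = E[X_t^2] - (E[X_t])^2 = x_0^2 * exp(2 mu t) * (exp(sigma^2 t) - 1) = 9*(exp(49*t/25) - 1)*exp(10*t)/16.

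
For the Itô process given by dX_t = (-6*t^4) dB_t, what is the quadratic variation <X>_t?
<X>_t = 4*t^9

For an Itô process dX_t = a(t) dt + b(t) dB_t, the quadratic variation is <X>_t = int_0^t b(s)^2 ds (the drift term does not contribute). Here b(s) = -6*s^4, so
  b(s)^2 = 36*s^8.
Integrating from 0 to t:
  <X>_t = int_0^t (36*s^8) ds = 4*t^9.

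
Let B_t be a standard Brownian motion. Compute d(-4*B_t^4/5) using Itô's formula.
d(-4*B_t^4/5) = (-24*B_t^2/5) dt + (-16*B_t^3/5) dB_t

Itô's formula for f(B_t) gives d f(B_t) = f'(B_t) dB_t + (1/2) f''(B_t) dt. Compute derivatives of f(x) = -4*x^4/5:
  f'(x)  = -16*x^3/5
  f''(x) = -48*x^2/5
Substitute x = B_t and multiply the f'' term by 1/2:
  drift     = (1/2) * (-48*x^2/5) evaluated at B_t = -24*B_t^2/5
  diffusion = (-16*x^3/5) evaluated at B_t = -16*B_t^3/5
Therefore d(-4*B_t^4/5) = (-24*B_t^2/5) dt + (-16*B_t^3/5) dB_t.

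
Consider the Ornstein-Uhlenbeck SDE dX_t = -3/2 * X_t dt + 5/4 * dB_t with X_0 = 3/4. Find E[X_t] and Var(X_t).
E[X_t] = 3*exp(-3*t/2)/4; Var(X_t) = 25/48 - 25*exp(-3*t)/48

The OU SDE dX = -theta X dt + sigma dB admits the integrating factor exp(theta t): d(exp(theta t) X_t) = sigma exp(theta t) dB_t. Integrating from 0 to t:
  X_t = x_0 * exp(-theta t) + sigma * int_0^t exp(-theta (t-s)) dB_s.
The Itô integral has mean 0 and (by the Itô isometry) variance sigma^2 * int_0^t exp(-2 theta (t - s)) ds = sigma^2 * (1 - exp(-2 theta t)) / (2 theta).
With theta = 3/2, sigma = 5/4, x_0 = 3/4:
  E[X_t] = 3/4 * exp(-3/2 t) = 3*exp(-3*t/2)/4
  Var(X_t) = (5/4)^2 * (1 - exp(-2*3/2 t)) / (2 * 3/2) = 25/48 - 25*exp(-3*t)/48.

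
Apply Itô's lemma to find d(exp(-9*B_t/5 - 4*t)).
d(exp(-9*B_t/5 - 4*t)) = (-119*exp(-9*B_t/5 - 4*t)/50) dt + (-9*exp(-9*B_t/5 - 4*t)/5) dB_t

Itô's formula for f(t, x): d f(t, B_t) = (f_t + (1/2) f_xx) dt + f_x dB_t. Compute partials of f(t, x) = exp(-4*t - 9*x/5):
  f_t(t,x)  = -4*exp(-4*t - 9*x/5)
  f_x(t,x)  = -9*exp(-4*t - 9*x/5)/5
  f_xx(t,x) = 81*exp(-4*t - 9*x/5)/25
Assemble drift = f_t + (1/2) f_xx = -119*exp(-4*t - 9*x/5)/50 and diffusion = f_x = -9*exp(-4*t - 9*x/5)/5. Substituting x = B_t:
  d(exp(-9*B_t/5 - 4*t)) = (-119*exp(-9*B_t/5 - 4*t)/50) dt + (-9*exp(-9*B_t/5 - 4*t)/5) dB_t.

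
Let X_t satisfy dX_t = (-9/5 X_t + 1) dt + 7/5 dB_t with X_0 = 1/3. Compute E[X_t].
E[X_t] = 5/9 - 2*exp(-9*t/5)/9

Taking expectations and using E[dB_t] = 0, the mean m(t) = E[X_t] satisfies the ODE m'(t) = a m(t) + b with m(0) = x_0. With a = -9/5, b = 1, x_0 = 1/3, the solution is
  m(t) = x_0 * exp(a t) + (b/a) * (exp(a t) - 1)
       = (1/3) * exp((-9/5) t) + (1/(-9/5)) * (exp((-9/5) t) - 1)
       = 5/9 - 2*exp(-9*t/5)/9.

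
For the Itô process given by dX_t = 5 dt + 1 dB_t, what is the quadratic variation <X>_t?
<X>_t = t

For an Itô process dX_t = a(t) dt + b(t) dB_t, the quadratic variation is <X>_t = int_0^t b(s)^2 ds (the drift term does not contribute). Here b(s) = 1, so
  b(s)^2 = 1.
Integrating from 0 to t:
  <X>_t = int_0^t (1) ds = t.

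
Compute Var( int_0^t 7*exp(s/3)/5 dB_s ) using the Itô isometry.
Var = 147*exp(2*t/3)/50 - 147/50

The Itô integral of a deterministic integrand f(s) has mean 0 because each increment f(s) * (B_{s+ds} - B_s) has mean 0. By the Itô isometry:
  Var( int_0^t f(s) dB_s ) = E[ (int_0^t f(s) dB_s)^2 ] = int_0^t f(s)^2 ds.
Here f(s) = 7*exp(s/3)/5, so f(s)^2 = 49*exp(2*s/3)/25. Integrate:
  int_0^t (49*exp(2*s/3)/25) ds = 147*exp(2*t/3)/50 - 147/50.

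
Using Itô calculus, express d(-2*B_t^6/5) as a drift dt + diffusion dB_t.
d(-2*B_t^6/5) = (-6*B_t^4) dt + (-12*B_t^5/5) dB_t

Itô's formula for f(B_t) gives d f(B_t) = f'(B_t) dB_t + (1/2) f''(B_t) dt. Compute derivatives of f(x) = -2*x^6/5:
  f'(x)  = -12*x^5/5
  f''(x) = -12*x^4
Substitute x = B_t and multiply the f'' term by 1/2:
  drift     = (1/2) * (-12*x^4) evaluated at B_t = -6*B_t^4
  diffusion = (-12*x^5/5) evaluated at B_t = -12*B_t^5/5
Therefore d(-2*B_t^6/5) = (-6*B_t^4) dt + (-12*B_t^5/5) dB_t.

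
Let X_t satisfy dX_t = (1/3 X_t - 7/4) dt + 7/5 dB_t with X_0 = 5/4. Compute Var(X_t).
Var(X_t) = 147*exp(2*t/3)/50 - 147/50

The variance V(t) = Var(X_t) satisfies V'(t) = 2 a V(t) + c^2 with V(0) = 0 (drift coefficient is linear in X, diffusion is constant). With a = 1/3, c = 7/5, the solution is
  V(t) = (c^2 / (2 a)) * (exp(2 a t) - 1)
       = ((7/5)^2 / (2*(1/3))) * (exp((2/3) t) - 1)
       = 147*exp(2*t/3)/50 - 147/50.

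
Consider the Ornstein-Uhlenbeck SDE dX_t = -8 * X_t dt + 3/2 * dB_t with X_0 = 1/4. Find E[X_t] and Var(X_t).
E[X_t] = exp(-8*t)/4; Var(X_t) = 9/64 - 9*exp(-16*t)/64

The OU SDE dX = -theta X dt + sigma dB admits the integrating factor exp(theta t): d(exp(theta t) X_t) = sigma exp(theta t) dB_t. Integrating from 0 to t:
  X_t = x_0 * exp(-theta t) + sigma * int_0^t exp(-theta (t-s)) dB_s.
The Itô integral has mean 0 and (by the Itô isometry) variance sigma^2 * int_0^t exp(-2 theta (t - s)) ds = sigma^2 * (1 - exp(-2 theta t)) / (2 theta).
With theta = 8, sigma = 3/2, x_0 = 1/4:
  E[X_t] = 1/4 * exp(-8 t) = exp(-8*t)/4
  Var(X_t) = (3/2)^2 * (1 - exp(-2*8 t)) / (2 * 8) = 9/64 - 9*exp(-16*t)/64.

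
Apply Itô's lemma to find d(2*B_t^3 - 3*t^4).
d(2*B_t^3 - 3*t^4) = (6*B_t - 12*t^3) dt + (6*B_t^2) dB_t

Itô's formula for f(t, x): d f(t, B_t) = (f_t + (1/2) f_xx) dt + f_x dB_t. Compute partials of f(t, x) = -3*t^4 + 2*x^3:
  f_t(t,x)  = -12*t^3
  f_x(t,x)  = 6*x^2
  f_xx(t,x) = 12*x
Assemble drift = f_t + (1/2) f_xx = -12*t^3 + 6*x and diffusion = f_x = 6*x^2. Substituting x = B_t:
  d(2*B_t^3 - 3*t^4) = (6*B_t - 12*t^3) dt + (6*B_t^2) dB_t.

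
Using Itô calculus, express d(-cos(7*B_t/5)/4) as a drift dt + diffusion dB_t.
d(-cos(7*B_t/5)/4) = (49*cos(7*B_t/5)/200) dt + (7*sin(7*B_t/5)/20) dB_t

Itô's formula for f(B_t) gives d f(B_t) = f'(B_t) dB_t + (1/2) f''(B_t) dt. Compute derivatives of f(x) = -cos(7*x/5)/4:
  f'(x)  = 7*sin(7*x/5)/20
  f''(x) = 49*cos(7*x/5)/100
Substitute x = B_t and multiply the f'' term by 1/2:
  drift     = (1/2) * (49*cos(7*x/5)/100) evaluated at B_t = 49*cos(7*B_t/5)/200
  diffusion = (7*sin(7*x/5)/20) evaluated at B_t = 7*sin(7*B_t/5)/20
Therefore d(-cos(7*B_t/5)/4) = (49*cos(7*B_t/5)/200) dt + (7*sin(7*B_t/5)/20) dB_t.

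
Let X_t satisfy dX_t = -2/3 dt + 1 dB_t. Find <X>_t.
<X>_t = t

For an Itô process dX_t = a(t) dt + b(t) dB_t, the quadratic variation is <X>_t = int_0^t b(s)^2 ds (the drift term does not contribute). Here b(s) = 1, so
  b(s)^2 = 1.
Integrating from 0 to t:
  <X>_t = int_0^t (1) ds = t.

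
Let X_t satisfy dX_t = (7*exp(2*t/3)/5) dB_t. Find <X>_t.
<X>_t = 147*exp(4*t/3)/100 - 147/100

For an Itô process dX_t = a(t) dt + b(t) dB_t, the quadratic variation is <X>_t = int_0^t b(s)^2 ds (the drift term does not contribute). Here b(s) = 7*exp(2*s/3)/5, so
  b(s)^2 = 49*exp(4*s/3)/25.
Integrating from 0 to t:
  <X>_t = int_0^t (49*exp(4*s/3)/25) ds = 147*exp(4*t/3)/100 - 147/100.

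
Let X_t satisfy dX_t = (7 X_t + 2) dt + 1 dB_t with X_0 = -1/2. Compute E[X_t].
E[X_t] = -3*exp(7*t)/14 - 2/7

Taking expectations and using E[dB_t] = 0, the mean m(t) = E[X_t] satisfies the ODE m'(t) = a m(t) + b with m(0) = x_0. With a = 7, b = 2, x_0 = -1/2, the solution is
  m(t) = x_0 * exp(a t) + (b/a) * (exp(a t) - 1)
       = (-1/2) * exp(7 t) + (2/7) * (exp(7 t) - 1)
       = -3*exp(7*t)/14 - 2/7.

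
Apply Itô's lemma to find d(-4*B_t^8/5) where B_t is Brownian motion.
d(-4*B_t^8/5) = (-112*B_t^6/5) dt + (-32*B_t^7/5) dB_t

Itô's formula for f(B_t) gives d f(B_t) = f'(B_t) dB_t + (1/2) f''(B_t) dt. Compute derivatives of f(x) = -4*x^8/5:
  f'(x)  = -32*x^7/5
  f''(x) = -224*x^6/5
Substitute x = B_t and multiply the f'' term by 1/2:
  drift     = (1/2) * (-224*x^6/5) evaluated at B_t = -112*B_t^6/5
  diffusion = (-32*x^7/5) evaluated at B_t = -32*B_t^7/5
Therefore d(-4*B_t^8/5) = (-112*B_t^6/5) dt + (-32*B_t^7/5) dB_t.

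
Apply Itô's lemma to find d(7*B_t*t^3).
d(7*B_t*t^3) = (21*B_t*t^2) dt + (7*t^3) dB_t

Itô's formula for f(t, x): d f(t, B_t) = (f_t + (1/2) f_xx) dt + f_x dB_t. Compute partials of f(t, x) = 7*t^3*x:
  f_t(t,x)  = 21*t^2*x
  f_x(t,x)  = 7*t^3
  f_xx(t,x) = 0
Assemble drift = f_t + (1/2) f_xx = 21*t^2*x and diffusion = f_x = 7*t^3. Substituting x = B_t:
  d(7*B_t*t^3) = (21*B_t*t^2) dt + (7*t^3) dB_t.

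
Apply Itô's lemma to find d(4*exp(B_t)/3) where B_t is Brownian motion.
d(4*exp(B_t)/3) = (2*exp(B_t)/3) dt + (4*exp(B_t)/3) dB_t

Itô's formula for f(B_t) gives d f(B_t) = f'(B_t) dB_t + (1/2) f''(B_t) dt. Compute derivatives of f(x) = 4*exp(x)/3:
  f'(x)  = 4*exp(x)/3
  f''(x) = 4*exp(x)/3
Substitute x = B_t and multiply the f'' term by 1/2:
  drift     = (1/2) * (4*exp(x)/3) evaluated at B_t = 2*exp(B_t)/3
  diffusion = (4*exp(x)/3) evaluated at B_t = 4*exp(B_t)/3
Therefore d(4*exp(B_t)/3) = (2*exp(B_t)/3) dt + (4*exp(B_t)/3) dB_t.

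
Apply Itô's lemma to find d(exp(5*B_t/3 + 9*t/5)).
d(exp(5*B_t/3 + 9*t/5)) = (287*exp(5*B_t/3 + 9*t/5)/90) dt + (5*exp(5*B_t/3 + 9*t/5)/3) dB_t

Itô's formula for f(t, x): d f(t, B_t) = (f_t + (1/2) f_xx) dt + f_x dB_t. Compute partials of f(t, x) = exp(9*t/5 + 5*x/3):
  f_t(t,x)  = 9*exp(9*t/5 + 5*x/3)/5
  f_x(t,x)  = 5*exp(9*t/5 + 5*x/3)/3
  f_xx(t,x) = 25*exp(9*t/5 + 5*x/3)/9
Assemble drift = f_t + (1/2) f_xx = 287*exp(9*t/5 + 5*x/3)/90 and diffusion = f_x = 5*exp(9*t/5 + 5*x/3)/3. Substituting x = B_t:
  d(exp(5*B_t/3 + 9*t/5)) = (287*exp(5*B_t/3 + 9*t/5)/90) dt + (5*exp(5*B_t/3 + 9*t/5)/3) dB_t.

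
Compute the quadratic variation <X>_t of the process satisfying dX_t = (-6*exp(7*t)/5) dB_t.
<X>_t = 18*exp(14*t)/175 - 18/175

For an Itô process dX_t = a(t) dt + b(t) dB_t, the quadratic variation is <X>_t = int_0^t b(s)^2 ds (the drift term does not contribute). Here b(s) = -6*exp(7*s)/5, so
  b(s)^2 = 36*exp(14*s)/25.
Integrating from 0 to t:
  <X>_t = int_0^t (36*exp(14*s)/25) ds = 18*exp(14*t)/175 - 18/175.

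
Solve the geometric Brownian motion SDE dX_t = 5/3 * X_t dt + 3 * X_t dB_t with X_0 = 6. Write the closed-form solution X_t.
X_t = 6 * exp((-17/6) * t + (3) * B_t)

For GBM dX = mu X dt + sigma X dB with X_0 = x_0, apply Itô to Y = log X: dY = (mu - sigma^2/2) dt + sigma dB, so Y_t = log(x_0) + (mu - sigma^2/2) t + sigma B_t and hence X_t = x_0 * exp((mu - sigma^2/2) t + sigma B_t).
With mu = 5/3, sigma = 3, x_0 = 6, this gives:
  X_t = 6 * exp((-17/6) * t + (3) * B_t).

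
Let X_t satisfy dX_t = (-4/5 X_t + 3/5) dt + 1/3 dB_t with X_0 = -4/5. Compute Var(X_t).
Var(X_t) = 5/72 - 5*exp(-8*t/5)/72

The variance V(t) = Var(X_t) satisfies V'(t) = 2 a V(t) + c^2 with V(0) = 0 (drift coefficient is linear in X, diffusion is constant). With a = -4/5, c = 1/3, the solution is
  V(t) = (c^2 / (2 a)) * (exp(2 a t) - 1)
       = ((1/3)^2 / (2*(-4/5))) * (exp((-8/5) t) - 1)
       = 5/72 - 5*exp(-8*t/5)/72.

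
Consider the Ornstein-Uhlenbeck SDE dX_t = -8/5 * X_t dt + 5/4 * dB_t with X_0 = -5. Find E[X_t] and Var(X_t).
E[X_t] = -5*exp(-8*t/5); Var(X_t) = 125/256 - 125*exp(-16*t/5)/256

The OU SDE dX = -theta X dt + sigma dB admits the integrating factor exp(theta t): d(exp(theta t) X_t) = sigma exp(theta t) dB_t. Integrating from 0 to t:
  X_t = x_0 * exp(-theta t) + sigma * int_0^t exp(-theta (t-s)) dB_s.
The Itô integral has mean 0 and (by the Itô isometry) variance sigma^2 * int_0^t exp(-2 theta (t - s)) ds = sigma^2 * (1 - exp(-2 theta t)) / (2 theta).
With theta = 8/5, sigma = 5/4, x_0 = -5:
  E[X_t] = -5 * exp(-8/5 t) = -5*exp(-8*t/5)
  Var(X_t) = (5/4)^2 * (1 - exp(-2*8/5 t)) / (2 * 8/5) = 125/256 - 125*exp(-16*t/5)/256.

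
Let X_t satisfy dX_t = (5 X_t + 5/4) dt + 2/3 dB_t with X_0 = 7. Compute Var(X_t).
Var(X_t) = 2*exp(10*t)/45 - 2/45

The variance V(t) = Var(X_t) satisfies V'(t) = 2 a V(t) + c^2 with V(0) = 0 (drift coefficient is linear in X, diffusion is constant). With a = 5, c = 2/3, the solution is
  V(t) = (c^2 / (2 a)) * (exp(2 a t) - 1)
       = ((2/3)^2 / (2*5)) * (exp(10 t) - 1)
       = 2*exp(10*t)/45 - 2/45.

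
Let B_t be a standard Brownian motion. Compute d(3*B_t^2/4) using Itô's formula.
d(3*B_t^2/4) = (3/4) dt + (3*B_t/2) dB_t

Itô's formula for f(B_t) gives d f(B_t) = f'(B_t) dB_t + (1/2) f''(B_t) dt. Compute derivatives of f(x) = 3*x^2/4:
  f'(x)  = 3*x/2
  f''(x) = 3/2
Substitute x = B_t and multiply the f'' term by 1/2:
  drift     = (1/2) * (3/2) evaluated at B_t = 3/4
  diffusion = (3*x/2) evaluated at B_t = 3*B_t/2
Therefore d(3*B_t^2/4) = (3/4) dt + (3*B_t/2) dB_t.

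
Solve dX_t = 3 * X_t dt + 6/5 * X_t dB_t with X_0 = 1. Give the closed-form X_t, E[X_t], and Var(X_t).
X_t = 1 * exp((57/25) t + (6/5) B_t); E[X_t] = exp(3*t); Var(X_t) = exp(186*t/25) - exp(6*t)

For GBM dX = mu X dt + sigma X dB with X_0 = x_0, apply Itô to Y = log X: dY = (mu - sigma^2/2) dt + sigma dB, so Y_t = log(x_0) + (mu - sigma^2/2) t + sigma B_t and hence X_t = x_0 * exp((mu - sigma^2/2) t + sigma B_t).
With mu = 3, sigma = 6/5, x_0 = 1, this gives:
  X_t = 1 * exp((57/25) * t + (6/5) * B_t).
Since sigma*B_t ~ Normal(0, sigma^2 t), E[exp(sigma*B_t)] = exp(sigma^2 t / 2); so E[X_t] = x_0 * exp((mu - sigma^2/2) t) * exp(sigma^2 t / 2) = x_0 * exp(mu t) = exp(3*t).
Var(X_t) = E[X_t^2] - (E[X_t])^2 = x_0^2 * exp(2 mu t) * (exp(sigma^2 t) - 1) = exp(186*t/25) - exp(6*t).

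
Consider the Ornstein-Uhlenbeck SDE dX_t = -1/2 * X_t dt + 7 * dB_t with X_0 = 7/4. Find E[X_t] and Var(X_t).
E[X_t] = 7*exp(-t/2)/4; Var(X_t) = 49 - 49*exp(-t)

The OU SDE dX = -theta X dt + sigma dB admits the integrating factor exp(theta t): d(exp(theta t) X_t) = sigma exp(theta t) dB_t. Integrating from 0 to t:
  X_t = x_0 * exp(-theta t) + sigma * int_0^t exp(-theta (t-s)) dB_s.
The Itô integral has mean 0 and (by the Itô isometry) variance sigma^2 * int_0^t exp(-2 theta (t - s)) ds = sigma^2 * (1 - exp(-2 theta t)) / (2 theta).
With theta = 1/2, sigma = 7, x_0 = 7/4:
  E[X_t] = 7/4 * exp(-1/2 t) = 7*exp(-t/2)/4
  Var(X_t) = (7)^2 * (1 - exp(-2*1/2 t)) / (2 * 1/2) = 49 - 49*exp(-t).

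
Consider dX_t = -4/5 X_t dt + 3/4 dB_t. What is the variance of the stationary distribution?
lim Var(X_t) = 45/128

The OU SDE dX = -theta X dt + sigma dB admits the integrating factor exp(theta t): d(exp(theta t) X_t) = sigma exp(theta t) dB_t. Integrating from 0 to t gives X_t = x_0 * exp(-theta t) + sigma * int_0^t exp(-theta (t-s)) dB_s for any initial x_0. The Itô integral has variance (by the Itô isometry) sigma^2 * int_0^t exp(-2 theta (t - s)) ds = sigma^2 * (1 - exp(-2 theta t)) / (2 theta), independent of x_0.
With theta = 4/5, sigma = 3/4:
  Var(X_t) = (3/4)^2 * (1 - exp(-2*4/5 t)) / (2 * 4/5) = 45/128 - 45*exp(-8*t/5)/128.
As t -> infinity, exp(-2*4/5 t) -> 0, so the stationary variance is sigma^2 / (2 theta) = 45/128.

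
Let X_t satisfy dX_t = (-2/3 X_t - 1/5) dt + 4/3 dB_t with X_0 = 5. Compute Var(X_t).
Var(X_t) = 4/3 - 4*exp(-4*t/3)/3

The variance V(t) = Var(X_t) satisfies V'(t) = 2 a V(t) + c^2 with V(0) = 0 (drift coefficient is linear in X, diffusion is constant). With a = -2/3, c = 4/3, the solution is
  V(t) = (c^2 / (2 a)) * (exp(2 a t) - 1)
       = ((4/3)^2 / (2*(-2/3))) * (exp((-4/3) t) - 1)
       = 4/3 - 4*exp(-4*t/3)/3.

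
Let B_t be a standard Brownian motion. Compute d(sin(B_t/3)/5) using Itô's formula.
d(sin(B_t/3)/5) = (-sin(B_t/3)/90) dt + (cos(B_t/3)/15) dB_t

Itô's formula for f(B_t) gives d f(B_t) = f'(B_t) dB_t + (1/2) f''(B_t) dt. Compute derivatives of f(x) = sin(x/3)/5:
  f'(x)  = cos(x/3)/15
  f''(x) = -sin(x/3)/45
Substitute x = B_t and multiply the f'' term by 1/2:
  drift     = (1/2) * (-sin(x/3)/45) evaluated at B_t = -sin(B_t/3)/90
  diffusion = (cos(x/3)/15) evaluated at B_t = cos(B_t/3)/15
Therefore d(sin(B_t/3)/5) = (-sin(B_t/3)/90) dt + (cos(B_t/3)/15) dB_t.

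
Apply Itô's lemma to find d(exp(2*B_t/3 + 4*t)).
d(exp(2*B_t/3 + 4*t)) = (38*exp(2*B_t/3 + 4*t)/9) dt + (2*exp(2*B_t/3 + 4*t)/3) dB_t

Itô's formula for f(t, x): d f(t, B_t) = (f_t + (1/2) f_xx) dt + f_x dB_t. Compute partials of f(t, x) = exp(4*t + 2*x/3):
  f_t(t,x)  = 4*exp(4*t + 2*x/3)
  f_x(t,x)  = 2*exp(4*t + 2*x/3)/3
  f_xx(t,x) = 4*exp(4*t + 2*x/3)/9
Assemble drift = f_t + (1/2) f_xx = 38*exp(4*t + 2*x/3)/9 and diffusion = f_x = 2*exp(4*t + 2*x/3)/3. Substituting x = B_t:
  d(exp(2*B_t/3 + 4*t)) = (38*exp(2*B_t/3 + 4*t)/9) dt + (2*exp(2*B_t/3 + 4*t)/3) dB_t.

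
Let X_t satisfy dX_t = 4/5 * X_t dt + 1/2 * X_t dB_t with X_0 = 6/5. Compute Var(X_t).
Var(X_t) = 36*(exp(t/4) - 1)*exp(8*t/5)/25

For GBM dX = mu X dt + sigma X dB with X_0 = x_0, apply Itô to Y = log X: dY = (mu - sigma^2/2) dt + sigma dB, so Y_t = log(x_0) + (mu - sigma^2/2) t + sigma B_t and hence X_t = x_0 * exp((mu - sigma^2/2) t + sigma B_t).
With mu = 4/5, sigma = 1/2, x_0 = 6/5, this gives:
  X_t = 6/5 * exp((27/40) * t + (1/2) * B_t).
Since sigma*B_t ~ Normal(0, sigma^2 t), E[exp(sigma*B_t)] = exp(sigma^2 t / 2); so E[X_t] = x_0 * exp((mu - sigma^2/2) t) * exp(sigma^2 t / 2) = x_0 * exp(mu t) = 6*exp(4*t/5)/5.
Var(X_t) = E[X_t^2] - (E[X_t])^2 = x_0^2 * exp(2 mu t) * (exp(sigma^2 t) - 1) = 36*(exp(t/4) - 1)*exp(8*t/5)/25.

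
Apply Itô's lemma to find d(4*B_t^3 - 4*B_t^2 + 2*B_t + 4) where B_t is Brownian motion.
d(4*B_t^3 - 4*B_t^2 + 2*B_t + 4) = (12*B_t - 4) dt + (12*B_t^2 - 8*B_t + 2) dB_t

Itô's formula for f(B_t) gives d f(B_t) = f'(B_t) dB_t + (1/2) f''(B_t) dt. Compute derivatives of f(x) = 4*x^3 - 4*x^2 + 2*x + 4:
  f'(x)  = 12*x^2 - 8*x + 2
  f''(x) = 24*x - 8
Substitute x = B_t and multiply the f'' term by 1/2:
  drift     = (1/2) * (24*x - 8) evaluated at B_t = 12*B_t - 4
  diffusion = (12*x^2 - 8*x + 2) evaluated at B_t = 12*B_t^2 - 8*B_t + 2
Therefore d(4*B_t^3 - 4*B_t^2 + 2*B_t + 4) = (12*B_t - 4) dt + (12*B_t^2 - 8*B_t + 2) dB_t.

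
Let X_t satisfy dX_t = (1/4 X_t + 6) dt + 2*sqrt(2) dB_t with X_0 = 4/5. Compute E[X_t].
E[X_t] = 124*exp(t/4)/5 - 24

Taking expectations and using E[dB_t] = 0, the mean m(t) = E[X_t] satisfies the ODE m'(t) = a m(t) + b with m(0) = x_0. With a = 1/4, b = 6, x_0 = 4/5, the solution is
  m(t) = x_0 * exp(a t) + (b/a) * (exp(a t) - 1)
       = (4/5) * exp((1/4) t) + (6/(1/4)) * (exp((1/4) t) - 1)
       = 124*exp(t/4)/5 - 24.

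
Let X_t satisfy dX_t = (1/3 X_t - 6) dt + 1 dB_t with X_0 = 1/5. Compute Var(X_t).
Var(X_t) = 3*exp(2*t/3)/2 - 3/2

The variance V(t) = Var(X_t) satisfies V'(t) = 2 a V(t) + c^2 with V(0) = 0 (drift coefficient is linear in X, diffusion is constant). With a = 1/3, c = 1, the solution is
  V(t) = (c^2 / (2 a)) * (exp(2 a t) - 1)
       = (1^2 / (2*(1/3))) * (exp((2/3) t) - 1)
       = 3*exp(2*t/3)/2 - 3/2.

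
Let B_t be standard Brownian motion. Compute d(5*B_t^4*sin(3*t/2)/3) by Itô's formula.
d(5*B_t^4*sin(3*t/2)/3) = (5*B_t^2*(B_t^2*cos(3*t/2) + 4*sin(3*t/2))/2) dt + (20*B_t^3*sin(3*t/2)/3) dB_t

Itô's formula for f(t, x): d f(t, B_t) = (f_t + (1/2) f_xx) dt + f_x dB_t. Compute partials of f(t, x) = 5*x^4*sin(3*t/2)/3:
  f_t(t,x)  = 5*x^4*cos(3*t/2)/2
  f_x(t,x)  = 20*x^3*sin(3*t/2)/3
  f_xx(t,x) = 20*x^2*sin(3*t/2)
Assemble drift = f_t + (1/2) f_xx = 5*x^2*(x^2*cos(3*t/2) + 4*sin(3*t/2))/2 and diffusion = f_x = 20*x^3*sin(3*t/2)/3. Substituting x = B_t:
  d(5*B_t^4*sin(3*t/2)/3) = (5*B_t^2*(B_t^2*cos(3*t/2) + 4*sin(3*t/2))/2) dt + (20*B_t^3*sin(3*t/2)/3) dB_t.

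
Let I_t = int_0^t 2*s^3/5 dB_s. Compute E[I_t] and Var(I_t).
E[I_t] = 0; Var(I_t) = 4*t^7/175

The Itô integral of a deterministic integrand f(s) has mean 0 because each increment f(s) * (B_{s+ds} - B_s) has mean 0. By the Itô isometry:
  Var( int_0^t f(s) dB_s ) = E[ (int_0^t f(s) dB_s)^2 ] = int_0^t f(s)^2 ds.
Here f(s) = 2*s^3/5, so f(s)^2 = 4*s^6/25. Integrate:
  int_0^t (4*s^6/25) ds = 4*t^7/175.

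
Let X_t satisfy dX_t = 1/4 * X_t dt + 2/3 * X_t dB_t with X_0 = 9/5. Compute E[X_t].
E[X_t] = 9*exp(t/4)/5

For GBM dX = mu X dt + sigma X dB with X_0 = x_0, apply Itô to Y = log X: dY = (mu - sigma^2/2) dt + sigma dB, so Y_t = log(x_0) + (mu - sigma^2/2) t + sigma B_t and hence X_t = x_0 * exp((mu - sigma^2/2) t + sigma B_t).
With mu = 1/4, sigma = 2/3, x_0 = 9/5, this gives:
  X_t = 9/5 * exp((1/36) * t + (2/3) * B_t).
Since sigma*B_t ~ Normal(0, sigma^2 t), E[exp(sigma*B_t)] = exp(sigma^2 t / 2); so E[X_t] = x_0 * exp((mu - sigma^2/2) t) * exp(sigma^2 t / 2) = x_0 * exp(mu t) = 9*exp(t/4)/5.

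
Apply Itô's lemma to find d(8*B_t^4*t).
d(8*B_t^4*t) = (8*B_t^2*(B_t^2 + 6*t)) dt + (32*B_t^3*t) dB_t

Itô's formula for f(t, x): d f(t, B_t) = (f_t + (1/2) f_xx) dt + f_x dB_t. Compute partials of f(t, x) = 8*t*x^4:
  f_t(t,x)  = 8*x^4
  f_x(t,x)  = 32*t*x^3
  f_xx(t,x) = 96*t*x^2
Assemble drift = f_t + (1/2) f_xx = 8*x^2*(6*t + x^2) and diffusion = f_x = 32*t*x^3. Substituting x = B_t:
  d(8*B_t^4*t) = (8*B_t^2*(B_t^2 + 6*t)) dt + (32*B_t^3*t) dB_t.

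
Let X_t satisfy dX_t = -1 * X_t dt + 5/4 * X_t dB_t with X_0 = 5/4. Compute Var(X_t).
Var(X_t) = (25*exp(25*t/16) - 25)*exp(-2*t)/16

For GBM dX = mu X dt + sigma X dB with X_0 = x_0, apply Itô to Y = log X: dY = (mu - sigma^2/2) dt + sigma dB, so Y_t = log(x_0) + (mu - sigma^2/2) t + sigma B_t and hence X_t = x_0 * exp((mu - sigma^2/2) t + sigma B_t).
With mu = -1, sigma = 5/4, x_0 = 5/4, this gives:
  X_t = 5/4 * exp((-57/32) * t + (5/4) * B_t).
Since sigma*B_t ~ Normal(0, sigma^2 t), E[exp(sigma*B_t)] = exp(sigma^2 t / 2); so E[X_t] = x_0 * exp((mu - sigma^2/2) t) * exp(sigma^2 t / 2) = x_0 * exp(mu t) = 5*exp(-t)/4.
Var(X_t) = E[X_t^2] - (E[X_t])^2 = x_0^2 * exp(2 mu t) * (exp(sigma^2 t) - 1) = (25*exp(25*t/16) - 25)*exp(-2*t)/16.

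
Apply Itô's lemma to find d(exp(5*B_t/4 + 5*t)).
d(exp(5*B_t/4 + 5*t)) = (185*exp(5*B_t/4 + 5*t)/32) dt + (5*exp(5*B_t/4 + 5*t)/4) dB_t

Itô's formula for f(t, x): d f(t, B_t) = (f_t + (1/2) f_xx) dt + f_x dB_t. Compute partials of f(t, x) = exp(5*t + 5*x/4):
  f_t(t,x)  = 5*exp(5*t + 5*x/4)
  f_x(t,x)  = 5*exp(5*t + 5*x/4)/4
  f_xx(t,x) = 25*exp(5*t + 5*x/4)/16
Assemble drift = f_t + (1/2) f_xx = 185*exp(5*t + 5*x/4)/32 and diffusion = f_x = 5*exp(5*t + 5*x/4)/4. Substituting x = B_t:
  d(exp(5*B_t/4 + 5*t)) = (185*exp(5*B_t/4 + 5*t)/32) dt + (5*exp(5*B_t/4 + 5*t)/4) dB_t.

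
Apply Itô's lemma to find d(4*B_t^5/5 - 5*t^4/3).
d(4*B_t^5/5 - 5*t^4/3) = (8*B_t^3 - 20*t^3/3) dt + (4*B_t^4) dB_t

Itô's formula for f(t, x): d f(t, B_t) = (f_t + (1/2) f_xx) dt + f_x dB_t. Compute partials of f(t, x) = -5*t^4/3 + 4*x^5/5:
  f_t(t,x)  = -20*t^3/3
  f_x(t,x)  = 4*x^4
  f_xx(t,x) = 16*x^3
Assemble drift = f_t + (1/2) f_xx = -20*t^3/3 + 8*x^3 and diffusion = f_x = 4*x^4. Substituting x = B_t:
  d(4*B_t^5/5 - 5*t^4/3) = (8*B_t^3 - 20*t^3/3) dt + (4*B_t^4) dB_t.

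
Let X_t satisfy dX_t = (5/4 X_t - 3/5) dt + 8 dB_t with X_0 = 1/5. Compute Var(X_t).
Var(X_t) = 128*exp(5*t/2)/5 - 128/5

The variance V(t) = Var(X_t) satisfies V'(t) = 2 a V(t) + c^2 with V(0) = 0 (drift coefficient is linear in X, diffusion is constant). With a = 5/4, c = 8, the solution is
  V(t) = (c^2 / (2 a)) * (exp(2 a t) - 1)
       = (8^2 / (2*(5/4))) * (exp((5/2) t) - 1)
       = 128*exp(5*t/2)/5 - 128/5.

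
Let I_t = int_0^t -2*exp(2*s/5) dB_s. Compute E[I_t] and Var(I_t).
E[I_t] = 0; Var(I_t) = 5*exp(4*t/5) - 5

The Itô integral of a deterministic integrand f(s) has mean 0 because each increment f(s) * (B_{s+ds} - B_s) has mean 0. By the Itô isometry:
  Var( int_0^t f(s) dB_s ) = E[ (int_0^t f(s) dB_s)^2 ] = int_0^t f(s)^2 ds.
Here f(s) = -2*exp(2*s/5), so f(s)^2 = 4*exp(4*s/5). Integrate:
  int_0^t (4*exp(4*s/5)) ds = 5*exp(4*t/5) - 5.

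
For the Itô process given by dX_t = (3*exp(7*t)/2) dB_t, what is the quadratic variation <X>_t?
<X>_t = 9*exp(14*t)/56 - 9/56

For an Itô process dX_t = a(t) dt + b(t) dB_t, the quadratic variation is <X>_t = int_0^t b(s)^2 ds (the drift term does not contribute). Here b(s) = 3*exp(7*s)/2, so
  b(s)^2 = 9*exp(14*s)/4.
Integrating from 0 to t:
  <X>_t = int_0^t (9*exp(14*s)/4) ds = 9*exp(14*t)/56 - 9/56.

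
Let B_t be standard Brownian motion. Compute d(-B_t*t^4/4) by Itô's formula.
d(-B_t*t^4/4) = (-B_t*t^3) dt + (-t^4/4) dB_t

Itô's formula for f(t, x): d f(t, B_t) = (f_t + (1/2) f_xx) dt + f_x dB_t. Compute partials of f(t, x) = -t^4*x/4:
  f_t(t,x)  = -t^3*x
  f_x(t,x)  = -t^4/4
  f_xx(t,x) = 0
Assemble drift = f_t + (1/2) f_xx = -t^3*x and diffusion = f_x = -t^4/4. Substituting x = B_t:
  d(-B_t*t^4/4) = (-B_t*t^3) dt + (-t^4/4) dB_t.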